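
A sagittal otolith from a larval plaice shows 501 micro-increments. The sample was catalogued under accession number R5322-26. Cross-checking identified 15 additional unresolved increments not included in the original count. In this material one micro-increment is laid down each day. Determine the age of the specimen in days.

Correcting the raw count gives 501 + 15 = 516 true micro-increments.
With a one-to-one micro-increment periodicity this is 516 days.

516 days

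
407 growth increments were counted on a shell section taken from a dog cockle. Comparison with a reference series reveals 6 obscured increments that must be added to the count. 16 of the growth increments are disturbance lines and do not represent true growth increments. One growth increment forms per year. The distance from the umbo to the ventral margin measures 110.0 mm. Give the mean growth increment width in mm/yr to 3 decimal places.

0.277 mm/yr

Adjusted count: 407 − 16 + 6 = 397 growth increments.
Extension rate ≈ 110.0 / 397 = 0.277 mm/yr.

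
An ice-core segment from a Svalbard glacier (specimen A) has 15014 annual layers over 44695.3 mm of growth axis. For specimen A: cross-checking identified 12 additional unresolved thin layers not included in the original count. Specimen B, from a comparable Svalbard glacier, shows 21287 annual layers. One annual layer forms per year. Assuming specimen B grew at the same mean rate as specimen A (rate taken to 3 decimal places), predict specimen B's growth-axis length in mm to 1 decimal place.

Specimen A: adjusted count: 15014 + 12 = 15026 annual layers.
A: Mean rate = 44695.3 mm / 15026 years ≈ 2.975 mm/yr.
Length of B = 2.975 × 21287 = 63328.8 mm.

63328.8 mm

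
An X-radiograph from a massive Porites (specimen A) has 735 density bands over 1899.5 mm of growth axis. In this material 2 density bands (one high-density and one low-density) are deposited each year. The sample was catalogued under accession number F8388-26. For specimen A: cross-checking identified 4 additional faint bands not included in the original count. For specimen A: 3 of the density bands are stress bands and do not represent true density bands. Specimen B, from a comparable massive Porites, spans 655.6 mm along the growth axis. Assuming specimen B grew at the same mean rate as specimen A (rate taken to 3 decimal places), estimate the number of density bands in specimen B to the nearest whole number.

Specimen A: adjusted count: 735 − 3 + 4 = 736 density bands.
Specimen A: with 2 density bands per year, 736 / 2 = 368 years.
A: 1899.5 mm over 368 years gives 1899.5 / 368 ≈ 5.162 mm per year.
B spans 655.6 / 5.162 = 127.01 years; at 2 density bands per year that is 127.01 × 2 ≈ 254 density bands.

254 density bands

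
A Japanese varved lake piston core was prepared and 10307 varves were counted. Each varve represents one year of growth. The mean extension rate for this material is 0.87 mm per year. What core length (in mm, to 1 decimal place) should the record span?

The record spans 10307 years at 0.87 mm per year.
Length ≈ 0.87 × 10307 = 8967.1 mm.

8967.1 mm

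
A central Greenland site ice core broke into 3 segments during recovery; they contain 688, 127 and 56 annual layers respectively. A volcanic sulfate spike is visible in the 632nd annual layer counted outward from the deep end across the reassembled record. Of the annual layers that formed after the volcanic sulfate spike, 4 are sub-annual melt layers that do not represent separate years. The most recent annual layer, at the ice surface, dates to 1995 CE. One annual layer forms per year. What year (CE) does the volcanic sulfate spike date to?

1760 CE

Total annual layers = 688 + 127 + 56 = 871.
Between annual layer 632 and the ice surface there are 871 − 632 = 239 annual layers.
Excluding 4 false annual layers: 239 − 4 = 235.
Counting back 235 years from 1995 CE places the volcanic sulfate spike in 1995 − 235 = 1760 CE.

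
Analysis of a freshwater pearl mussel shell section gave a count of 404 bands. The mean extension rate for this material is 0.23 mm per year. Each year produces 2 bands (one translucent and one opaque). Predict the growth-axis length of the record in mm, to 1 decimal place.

Dividing by 2 bands per year: 404 / 2 = 202 years.
202 years at 0.23 mm/year gives 0.23 × 202 = 46.5 mm.

46.5 mm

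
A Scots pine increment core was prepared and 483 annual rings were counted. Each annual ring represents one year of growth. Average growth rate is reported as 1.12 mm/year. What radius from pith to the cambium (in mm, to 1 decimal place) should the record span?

483 years of growth are recorded.
Predicted length = 1.12 mm/year × 483 years = 541.0 mm.

541.0 mm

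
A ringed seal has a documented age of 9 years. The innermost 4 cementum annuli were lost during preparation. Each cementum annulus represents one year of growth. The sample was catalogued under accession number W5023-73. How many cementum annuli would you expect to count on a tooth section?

One cementum annulus per year gives 9 cementum annuli over 9 years.
9 − 4 missed = 5 cementum annuli expected in the prepared section.

5 cementum annuli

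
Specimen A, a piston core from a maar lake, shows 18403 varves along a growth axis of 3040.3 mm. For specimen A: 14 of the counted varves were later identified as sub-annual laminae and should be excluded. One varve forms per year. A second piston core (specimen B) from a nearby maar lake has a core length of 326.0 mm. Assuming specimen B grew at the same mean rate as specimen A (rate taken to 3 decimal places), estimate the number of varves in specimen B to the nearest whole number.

Specimen A: adjusted count: 18403 − 14 = 18389 varves.
A: Extension rate ≈ 3040.3 / 18389 = 0.165 mm/yr.
B spans 326.0 / 0.165 = 1975.76 years ≈ 1976 varves.

1976 varves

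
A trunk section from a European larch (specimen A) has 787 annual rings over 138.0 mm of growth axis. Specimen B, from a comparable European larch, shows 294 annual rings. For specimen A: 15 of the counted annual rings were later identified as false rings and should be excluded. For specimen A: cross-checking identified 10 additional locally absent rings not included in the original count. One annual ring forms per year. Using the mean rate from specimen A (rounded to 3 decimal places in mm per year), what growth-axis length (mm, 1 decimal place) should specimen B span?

Specimen A: after corrections the count is 787 − 15 + 10 = 782 annual rings.
A: Mean rate = 138.0 mm / 782 years ≈ 0.176 mm per year.
Length of B = 0.176 × 294 = 51.7 mm.

51.7 mm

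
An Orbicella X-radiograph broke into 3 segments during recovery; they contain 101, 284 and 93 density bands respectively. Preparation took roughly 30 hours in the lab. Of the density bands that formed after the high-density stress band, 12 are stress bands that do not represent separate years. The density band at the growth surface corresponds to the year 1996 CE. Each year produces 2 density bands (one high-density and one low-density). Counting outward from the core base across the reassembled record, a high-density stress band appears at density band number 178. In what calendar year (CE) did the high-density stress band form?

1852 CE

Total density bands = 101 + 284 + 93 = 478.
The high-density stress band sits at density band 178 from the core base, so 478 − 178 = 300 density bands formed after it.
Excluding 12 false density bands: 300 − 12 = 288.
288 density bands at 2 per year is 288 / 2 = 144 years.
Counting back 144 years from 1996 CE places the high-density stress band in 1996 − 144 = 1852 CE.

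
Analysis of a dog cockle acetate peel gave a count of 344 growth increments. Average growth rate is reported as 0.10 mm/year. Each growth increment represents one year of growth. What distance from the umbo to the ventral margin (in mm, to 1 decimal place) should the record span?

The record spans 344 years at 0.10 mm per year.
344 years at 0.10 mm/year gives 0.10 × 344 = 34.4 mm.

34.4 mm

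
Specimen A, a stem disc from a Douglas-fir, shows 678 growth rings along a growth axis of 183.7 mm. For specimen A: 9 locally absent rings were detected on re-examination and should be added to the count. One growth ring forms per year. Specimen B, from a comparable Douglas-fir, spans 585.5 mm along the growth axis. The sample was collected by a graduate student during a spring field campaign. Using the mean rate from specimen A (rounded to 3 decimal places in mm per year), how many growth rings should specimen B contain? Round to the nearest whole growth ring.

2193 growth rings

Specimen A: true growth ring count = 678 + 9 = 687.
A: 183.7 mm over 687 years gives 183.7 / 687 ≈ 0.267 mm/year.
For B, 585.5 / 0.267 = 2192.88 years ≈ 2193 growth rings.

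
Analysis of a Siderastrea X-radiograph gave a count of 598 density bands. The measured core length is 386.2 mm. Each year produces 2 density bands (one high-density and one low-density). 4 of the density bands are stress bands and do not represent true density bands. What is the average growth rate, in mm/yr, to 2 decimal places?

1.30 mm/yr

True density band count = 598 − 4 = 594.
With 2 density bands per year, 594 / 2 = 297 years.
386.2 mm over 297 years gives 386.2 / 297 ≈ 1.30 mm/yr.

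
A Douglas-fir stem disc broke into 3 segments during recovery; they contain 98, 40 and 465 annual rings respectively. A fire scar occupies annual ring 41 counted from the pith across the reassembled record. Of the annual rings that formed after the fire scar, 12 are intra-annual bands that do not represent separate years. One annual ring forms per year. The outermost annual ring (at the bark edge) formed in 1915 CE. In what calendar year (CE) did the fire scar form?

Total annual rings = 98 + 40 + 465 = 603.
603 − 41 = 562 annual rings lie beyond the fire scar toward the bark edge.
Removing the 12 false annual rings leaves 562 − 12 = 550 true annual rings beyond the fire scar.
Counting back 550 years from 1915 CE places the fire scar in 1915 − 550 = 1365 CE.

1365 CE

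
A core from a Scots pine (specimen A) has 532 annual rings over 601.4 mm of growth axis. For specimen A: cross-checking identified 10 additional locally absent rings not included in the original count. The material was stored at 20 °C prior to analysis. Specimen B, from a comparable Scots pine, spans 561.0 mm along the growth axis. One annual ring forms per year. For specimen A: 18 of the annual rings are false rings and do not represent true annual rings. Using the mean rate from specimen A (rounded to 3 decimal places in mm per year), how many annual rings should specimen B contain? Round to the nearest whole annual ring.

Specimen A: correcting the raw count gives 532 − 18 + 10 = 524 true annual rings.
A: Extension rate ≈ 601.4 / 524 = 1.148 mm per year.
Specimen B: 561.0 mm / 1.148 mm per year = 488.68 years ≈ 489 annual rings.

489 annual rings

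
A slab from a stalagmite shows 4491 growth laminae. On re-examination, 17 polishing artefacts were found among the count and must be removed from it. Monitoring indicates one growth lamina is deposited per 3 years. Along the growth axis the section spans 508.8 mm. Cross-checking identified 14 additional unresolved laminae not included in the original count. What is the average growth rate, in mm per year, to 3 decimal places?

Correcting the raw count gives 4491 − 17 + 14 = 4488 true growth laminae.
At 3 years per growth lamina, 4488 × 3 = 13464 years.
Extension rate ≈ 508.8 / 13464 = 0.038 mm per year.

0.038 mm per year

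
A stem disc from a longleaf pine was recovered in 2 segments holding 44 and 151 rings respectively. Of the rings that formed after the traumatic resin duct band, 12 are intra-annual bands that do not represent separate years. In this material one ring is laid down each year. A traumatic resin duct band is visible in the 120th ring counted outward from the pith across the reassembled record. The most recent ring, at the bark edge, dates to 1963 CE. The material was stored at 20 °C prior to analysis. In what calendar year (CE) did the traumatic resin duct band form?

1900 CE

Total rings = 44 + 151 = 195.
Between ring 120 and the bark edge there are 195 − 120 = 75 rings.
Removing the 12 false rings leaves 75 − 12 = 63 true rings beyond the traumatic resin duct band.
The ring at the bark edge is 1963 CE, so the traumatic resin duct band dates to 1963 − 63 = 1900 CE.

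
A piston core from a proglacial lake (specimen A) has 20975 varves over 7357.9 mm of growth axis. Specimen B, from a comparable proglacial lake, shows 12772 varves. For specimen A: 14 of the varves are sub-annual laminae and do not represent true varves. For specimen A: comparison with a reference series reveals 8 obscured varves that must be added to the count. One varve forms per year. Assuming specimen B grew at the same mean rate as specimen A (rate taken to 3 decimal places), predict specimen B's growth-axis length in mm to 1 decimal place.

Specimen A: after corrections the count is 20975 − 14 + 8 = 20969 varves.
A: Mean rate = 7357.9 mm / 20969 years ≈ 0.351 mm/yr.
B's length ≈ 0.351 × 12772 = 4483.0 mm.

4483.0 mm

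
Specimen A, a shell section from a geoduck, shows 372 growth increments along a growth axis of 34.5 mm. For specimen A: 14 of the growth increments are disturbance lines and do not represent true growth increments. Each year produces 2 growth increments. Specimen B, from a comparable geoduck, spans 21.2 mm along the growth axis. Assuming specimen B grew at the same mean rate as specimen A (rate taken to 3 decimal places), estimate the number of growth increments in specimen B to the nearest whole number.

220 growth increments

Specimen A: adjusted count: 372 − 14 = 358 growth increments.
Specimen A: 358 growth increments at 2 per year is 358 / 2 = 179 years.
A: 34.5 mm over 179 years gives 34.5 / 179 ≈ 0.193 mm per year.
Specimen B: 21.2 mm / 0.193 mm per year = 109.84 years; at 2 growth increments per year that is 109.84 × 2 ≈ 220 growth increments.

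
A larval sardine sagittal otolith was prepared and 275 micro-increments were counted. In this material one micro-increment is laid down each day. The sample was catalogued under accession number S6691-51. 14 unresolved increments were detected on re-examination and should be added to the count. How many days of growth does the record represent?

Adjusted count: 275 + 14 = 289 micro-increments.
At one micro-increment per day, that is 289 days.

289 days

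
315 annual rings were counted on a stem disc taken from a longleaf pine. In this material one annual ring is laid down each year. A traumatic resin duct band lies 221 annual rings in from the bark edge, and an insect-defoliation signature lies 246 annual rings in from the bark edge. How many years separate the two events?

25 yr

246 − 221 = 25 annual rings lie between the two events.
That is 25 years at one annual ring per year.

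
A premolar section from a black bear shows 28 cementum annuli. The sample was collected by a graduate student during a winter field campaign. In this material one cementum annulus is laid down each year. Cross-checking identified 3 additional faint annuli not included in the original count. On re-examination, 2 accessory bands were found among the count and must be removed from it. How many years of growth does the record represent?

After corrections the count is 28 − 2 + 3 = 29 cementum annuli.
At one cementum annulus per year, that is 29 years.

29 years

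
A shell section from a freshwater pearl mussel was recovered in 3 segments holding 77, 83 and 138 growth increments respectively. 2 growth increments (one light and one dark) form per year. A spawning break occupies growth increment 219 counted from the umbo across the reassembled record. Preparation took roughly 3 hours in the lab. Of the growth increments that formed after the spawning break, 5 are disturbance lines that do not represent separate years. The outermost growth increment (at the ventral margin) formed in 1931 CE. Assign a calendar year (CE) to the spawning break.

Total growth increments = 77 + 83 + 138 = 298.
Between growth increment 219 and the ventral margin there are 298 − 219 = 79 growth increments.
Excluding 5 false growth increments: 79 − 5 = 74.
With 2 growth increments per year, 74 / 2 = 37 years.
Counting back 37 years from 1931 CE places the spawning break in 1931 − 37 = 1894 CE.

1894 CE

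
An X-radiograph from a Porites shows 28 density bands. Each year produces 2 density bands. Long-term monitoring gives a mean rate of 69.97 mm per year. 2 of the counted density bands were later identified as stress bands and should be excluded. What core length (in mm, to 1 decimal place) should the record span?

909.6 mm

True density band count = 28 − 2 = 26.
26 density bands at 2 per year is 26 / 2 = 13 years.
Length ≈ 69.97 × 13 = 909.6 mm.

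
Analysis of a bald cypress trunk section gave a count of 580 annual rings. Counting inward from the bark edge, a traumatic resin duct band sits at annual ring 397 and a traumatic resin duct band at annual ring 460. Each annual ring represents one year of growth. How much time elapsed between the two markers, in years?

63 yr

The two markers are separated by 460 − 397 = 63 annual rings.
At one annual ring per year, 63 years elapsed between them.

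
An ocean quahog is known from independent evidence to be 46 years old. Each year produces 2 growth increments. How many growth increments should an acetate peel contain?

46 years at 2 growth increments per year gives 46 × 2 = 92 growth increments.
So 92 growth increments should be present.

92 growth increments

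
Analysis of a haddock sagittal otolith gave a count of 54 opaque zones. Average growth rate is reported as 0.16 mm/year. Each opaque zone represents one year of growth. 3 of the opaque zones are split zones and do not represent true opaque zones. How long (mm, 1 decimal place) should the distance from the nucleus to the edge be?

8.2 mm

After corrections the count is 54 − 3 = 51 opaque zones.
Length ≈ 0.16 × 51 = 8.2 mm.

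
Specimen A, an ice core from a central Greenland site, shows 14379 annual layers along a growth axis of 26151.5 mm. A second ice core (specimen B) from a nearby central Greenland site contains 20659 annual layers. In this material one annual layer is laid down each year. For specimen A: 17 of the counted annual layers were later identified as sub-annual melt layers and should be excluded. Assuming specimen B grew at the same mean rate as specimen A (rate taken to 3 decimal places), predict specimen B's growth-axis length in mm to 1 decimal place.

Specimen A: true annual layer count = 14379 − 17 = 14362.
A: Extension rate ≈ 26151.5 / 14362 = 1.821 mm per year.
For B, 1.821 mm/year × 20659 years = 37620.0 mm.

37620.0 mm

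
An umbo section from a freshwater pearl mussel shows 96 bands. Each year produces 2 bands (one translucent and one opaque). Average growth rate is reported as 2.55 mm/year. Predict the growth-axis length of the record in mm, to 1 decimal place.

122.4 mm

With 2 bands per year, 96 / 2 = 48 years.
Length ≈ 2.55 × 48 = 122.4 mm.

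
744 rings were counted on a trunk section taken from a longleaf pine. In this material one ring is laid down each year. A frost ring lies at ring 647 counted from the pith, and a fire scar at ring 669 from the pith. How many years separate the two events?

22 yr

Separation: 669 − 647 = 22 rings.
At one ring per year, 22 years elapsed between them.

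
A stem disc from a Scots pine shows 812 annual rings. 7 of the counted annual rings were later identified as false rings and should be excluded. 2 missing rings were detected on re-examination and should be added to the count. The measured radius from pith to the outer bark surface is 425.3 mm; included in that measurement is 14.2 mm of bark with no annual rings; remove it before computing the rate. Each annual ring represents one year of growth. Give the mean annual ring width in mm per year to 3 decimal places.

True annual ring count = 812 − 7 + 2 = 807.
The growth record spans 425.3 − 14.2 = 411.1 mm.
Mean rate = 411.1 mm / 807 years ≈ 0.509 mm per year.

0.509 mm per year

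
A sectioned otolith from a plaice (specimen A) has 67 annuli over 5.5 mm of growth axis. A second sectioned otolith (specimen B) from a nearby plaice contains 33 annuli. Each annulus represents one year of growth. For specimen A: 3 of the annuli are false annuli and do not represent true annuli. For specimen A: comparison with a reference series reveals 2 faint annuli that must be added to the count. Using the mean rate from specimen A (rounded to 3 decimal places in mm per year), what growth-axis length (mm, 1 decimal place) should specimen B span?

2.7 mm

Specimen A: adjusted count: 67 − 3 + 2 = 66 annuli.
A: Extension rate ≈ 5.5 / 66 = 0.083 mm per year.
For B, 0.083 mm/year × 33 years = 2.7 mm.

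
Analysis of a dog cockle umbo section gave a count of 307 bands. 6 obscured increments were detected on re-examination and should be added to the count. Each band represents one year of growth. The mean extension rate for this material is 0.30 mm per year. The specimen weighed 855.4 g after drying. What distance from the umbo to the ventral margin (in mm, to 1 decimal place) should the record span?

Adjusted count: 307 + 6 = 313 bands.
Predicted length = 0.30 mm/year × 313 years = 93.9 mm.

93.9 mm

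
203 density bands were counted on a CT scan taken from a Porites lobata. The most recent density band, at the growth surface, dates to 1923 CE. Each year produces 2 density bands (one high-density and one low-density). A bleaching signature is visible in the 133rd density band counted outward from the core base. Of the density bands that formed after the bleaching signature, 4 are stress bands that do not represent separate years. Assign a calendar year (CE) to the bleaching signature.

1890 CE

Between density band 133 and the growth surface there are 203 − 133 = 70 density bands.
Removing the 4 false density bands leaves 70 − 4 = 66 true density bands beyond the bleaching signature.
Dividing by 2 density bands per year: 66 / 2 = 33 years.
The density band at the growth surface is 1923 CE, so the bleaching signature dates to 1923 − 33 = 1890 CE.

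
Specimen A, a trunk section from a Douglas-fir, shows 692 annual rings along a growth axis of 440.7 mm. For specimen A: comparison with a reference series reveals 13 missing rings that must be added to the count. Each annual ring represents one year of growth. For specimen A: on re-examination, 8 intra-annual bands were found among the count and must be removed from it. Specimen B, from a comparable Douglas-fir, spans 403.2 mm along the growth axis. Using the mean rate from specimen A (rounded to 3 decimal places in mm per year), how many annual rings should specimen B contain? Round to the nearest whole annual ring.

Specimen A: true annual ring count = 692 − 8 + 13 = 697.
A: 440.7 mm over 697 years gives 440.7 / 697 ≈ 0.632 mm/year.
For B, 403.2 / 0.632 = 637.97 years ≈ 638 annual rings.

638 annual rings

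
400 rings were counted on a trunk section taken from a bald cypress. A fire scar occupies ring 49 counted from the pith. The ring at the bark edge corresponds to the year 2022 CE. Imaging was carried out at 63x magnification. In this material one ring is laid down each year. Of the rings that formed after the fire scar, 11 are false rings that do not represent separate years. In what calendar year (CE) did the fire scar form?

Between ring 49 and the bark edge there are 400 − 49 = 351 rings.
Excluding 11 false rings: 351 − 11 = 340.
Counting back 340 years from 2022 CE places the fire scar in 2022 − 340 = 1682 CE.

1682 CE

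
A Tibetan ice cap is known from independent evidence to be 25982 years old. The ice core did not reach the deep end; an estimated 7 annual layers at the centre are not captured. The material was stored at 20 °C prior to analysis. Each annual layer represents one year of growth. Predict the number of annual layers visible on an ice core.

25975 annual layers

One annual layer per year gives 25982 annual layers over 25982 years.
Less the 7 uncaptured annual layers: 25982 − 7 = 25975.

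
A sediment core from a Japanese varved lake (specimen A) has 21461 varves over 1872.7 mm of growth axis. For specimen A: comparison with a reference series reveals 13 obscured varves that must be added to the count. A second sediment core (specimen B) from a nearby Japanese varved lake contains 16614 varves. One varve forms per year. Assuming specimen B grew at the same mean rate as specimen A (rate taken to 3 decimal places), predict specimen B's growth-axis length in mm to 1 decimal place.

Specimen A: adjusted count: 21461 + 13 = 21474 varves.
A: Mean rate = 1872.7 mm / 21474 years ≈ 0.087 mm/year.
For B, 0.087 mm/year × 16614 years = 1445.4 mm.

1445.4 mm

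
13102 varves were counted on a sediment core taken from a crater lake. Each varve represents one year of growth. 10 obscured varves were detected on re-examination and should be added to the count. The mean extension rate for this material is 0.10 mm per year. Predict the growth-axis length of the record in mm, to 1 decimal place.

True varve count = 13102 + 10 = 13112.
Predicted length = 0.10 mm/year × 13112 years = 1311.2 mm.

1311.2 mm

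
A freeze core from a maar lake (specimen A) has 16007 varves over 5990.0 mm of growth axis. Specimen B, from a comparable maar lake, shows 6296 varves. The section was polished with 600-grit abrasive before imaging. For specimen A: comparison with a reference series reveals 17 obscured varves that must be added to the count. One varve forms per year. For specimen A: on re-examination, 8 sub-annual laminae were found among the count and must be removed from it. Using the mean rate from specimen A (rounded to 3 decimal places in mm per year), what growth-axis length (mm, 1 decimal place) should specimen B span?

2354.7 mm

Specimen A: true varve count = 16007 − 8 + 17 = 16016.
A: Mean rate = 5990.0 mm / 16016 years ≈ 0.374 mm/year.
B's length ≈ 0.374 × 6296 = 2354.7 mm.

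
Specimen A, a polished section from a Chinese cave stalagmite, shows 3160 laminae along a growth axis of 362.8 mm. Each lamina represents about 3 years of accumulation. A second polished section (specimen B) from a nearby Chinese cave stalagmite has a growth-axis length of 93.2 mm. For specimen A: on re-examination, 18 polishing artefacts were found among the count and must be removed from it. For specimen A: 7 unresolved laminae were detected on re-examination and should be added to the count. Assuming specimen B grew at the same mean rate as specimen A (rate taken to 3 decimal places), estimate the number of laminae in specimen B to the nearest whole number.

818 laminae

Specimen A: adjusted count: 3160 − 18 + 7 = 3149 laminae.
Specimen A: 3149 laminae at 3 years each span 3149 × 3 = 9447 years.
A: 362.8 mm over 9447 years gives 362.8 / 9447 ≈ 0.038 mm per year.
For B, 93.2 / 0.038 = 2452.63 years; at 3 years per lamina that is 2452.63 / 3 ≈ 818 laminae.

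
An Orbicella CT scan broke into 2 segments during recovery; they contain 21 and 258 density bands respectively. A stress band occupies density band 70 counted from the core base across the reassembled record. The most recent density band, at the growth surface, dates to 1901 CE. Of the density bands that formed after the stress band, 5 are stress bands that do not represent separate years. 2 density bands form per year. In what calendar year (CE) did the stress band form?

1799 CE

Total density bands = 21 + 258 = 279.
The stress band sits at density band 70 from the core base, so 279 − 70 = 209 density bands formed after it.
209 − 5 false = 204 true density bands after the stress band.
With 2 density bands per year, 204 / 2 = 102 years.
The density band at the growth surface is 1901 CE, so the stress band dates to 1901 − 102 = 1799 CE.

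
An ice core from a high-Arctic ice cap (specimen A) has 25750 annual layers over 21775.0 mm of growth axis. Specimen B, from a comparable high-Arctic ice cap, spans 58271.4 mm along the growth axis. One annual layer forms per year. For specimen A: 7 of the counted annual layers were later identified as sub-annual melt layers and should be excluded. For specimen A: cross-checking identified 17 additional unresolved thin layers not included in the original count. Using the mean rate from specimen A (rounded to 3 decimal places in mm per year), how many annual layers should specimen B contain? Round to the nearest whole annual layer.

Specimen A: adjusted count: 25750 − 7 + 17 = 25760 annual layers.
A: Extension rate ≈ 21775.0 / 25760 = 0.845 mm/year.
Specimen B: 58271.4 mm / 0.845 mm per year = 68960.24 years ≈ 68960 annual layers.

68960 annual layers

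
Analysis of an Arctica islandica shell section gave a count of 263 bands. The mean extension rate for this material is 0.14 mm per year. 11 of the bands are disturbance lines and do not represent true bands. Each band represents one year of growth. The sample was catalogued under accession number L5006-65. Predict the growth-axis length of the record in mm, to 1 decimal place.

Correcting the raw count gives 263 − 11 = 252 true bands.
Predicted length = 0.14 mm/year × 252 years = 35.3 mm.

35.3 mm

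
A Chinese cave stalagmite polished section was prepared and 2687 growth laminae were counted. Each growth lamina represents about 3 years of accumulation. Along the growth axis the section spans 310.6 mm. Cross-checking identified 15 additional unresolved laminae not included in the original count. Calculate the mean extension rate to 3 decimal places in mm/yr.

0.038 mm/yr

After corrections the count is 2687 + 15 = 2702 growth laminae.
2702 growth laminae at 3 years each span 2702 × 3 = 8106 years.
Mean rate = 310.6 mm / 8106 years ≈ 0.038 mm/yr.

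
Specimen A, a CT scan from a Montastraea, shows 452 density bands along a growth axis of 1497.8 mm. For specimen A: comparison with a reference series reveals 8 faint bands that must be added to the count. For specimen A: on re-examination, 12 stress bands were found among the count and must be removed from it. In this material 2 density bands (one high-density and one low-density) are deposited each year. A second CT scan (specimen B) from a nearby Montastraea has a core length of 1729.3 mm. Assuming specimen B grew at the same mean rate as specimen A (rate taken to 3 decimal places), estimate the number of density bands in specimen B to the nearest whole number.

517 density bands

Specimen A: adjusted count: 452 − 12 + 8 = 448 density bands.
Specimen A: with 2 density bands per year, 448 / 2 = 224 years.
A: Extension rate ≈ 1497.8 / 224 = 6.687 mm/year.
Specimen B: 1729.3 mm / 6.687 mm per year = 258.61 years; at 2 density bands per year that is 258.61 × 2 ≈ 517 density bands.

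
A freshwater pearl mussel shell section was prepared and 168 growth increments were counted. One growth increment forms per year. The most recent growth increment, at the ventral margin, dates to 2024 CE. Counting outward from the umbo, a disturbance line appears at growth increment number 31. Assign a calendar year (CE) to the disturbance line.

Between growth increment 31 and the ventral margin there are 168 − 31 = 137 growth increments.
2024 − 137 = 1887 CE.

1887 CE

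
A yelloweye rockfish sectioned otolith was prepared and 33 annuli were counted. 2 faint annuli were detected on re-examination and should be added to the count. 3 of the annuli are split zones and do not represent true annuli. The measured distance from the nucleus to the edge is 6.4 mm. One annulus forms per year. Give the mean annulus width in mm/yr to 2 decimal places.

True annulus count = 33 − 3 + 2 = 32.
Mean rate = 6.4 mm / 32 years ≈ 0.20 mm/yr.

0.20 mm/yr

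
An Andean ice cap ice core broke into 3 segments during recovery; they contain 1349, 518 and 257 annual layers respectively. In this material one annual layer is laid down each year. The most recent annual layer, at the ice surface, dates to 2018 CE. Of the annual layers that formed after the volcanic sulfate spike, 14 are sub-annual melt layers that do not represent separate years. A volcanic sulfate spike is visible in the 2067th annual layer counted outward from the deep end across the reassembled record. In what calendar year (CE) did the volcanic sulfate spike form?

Total annual layers = 1349 + 518 + 257 = 2124.
2124 − 2067 = 57 annual layers lie beyond the volcanic sulfate spike toward the ice surface.
57 − 14 false = 43 true annual layers after the volcanic sulfate spike.
2018 − 43 = 1975 CE.

1975 CE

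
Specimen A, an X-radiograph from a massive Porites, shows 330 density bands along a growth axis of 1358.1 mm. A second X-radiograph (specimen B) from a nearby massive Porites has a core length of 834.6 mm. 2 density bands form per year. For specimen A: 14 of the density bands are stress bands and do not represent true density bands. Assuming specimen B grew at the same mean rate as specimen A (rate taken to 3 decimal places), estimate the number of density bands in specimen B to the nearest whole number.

Specimen A: adjusted count: 330 − 14 = 316 density bands.
Specimen A: with 2 density bands per year, 316 / 2 = 158 years.
A: Extension rate ≈ 1358.1 / 158 = 8.596 mm per year.
Specimen B: 834.6 mm / 8.596 mm per year = 97.09 years; at 2 density bands per year that is 97.09 × 2 ≈ 194 density bands.

194 density bands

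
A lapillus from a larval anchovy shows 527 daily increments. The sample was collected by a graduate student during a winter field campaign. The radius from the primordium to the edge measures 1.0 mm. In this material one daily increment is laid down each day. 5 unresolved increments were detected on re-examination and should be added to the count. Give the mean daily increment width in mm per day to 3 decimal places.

0.002 mm per day

True daily increment count = 527 + 5 = 532.
Mean rate = 1.0 mm / 532 days ≈ 0.002 mm per day.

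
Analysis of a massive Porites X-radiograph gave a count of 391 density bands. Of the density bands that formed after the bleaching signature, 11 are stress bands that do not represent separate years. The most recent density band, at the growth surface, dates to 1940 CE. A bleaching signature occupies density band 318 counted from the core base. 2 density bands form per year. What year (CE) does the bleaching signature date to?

Between density band 318 and the growth surface there are 391 − 318 = 73 density bands.
73 − 11 false = 62 true density bands after the bleaching signature.
62 density bands at 2 per year is 62 / 2 = 31 years.
Counting back 31 years from 1940 CE places the bleaching signature in 1940 − 31 = 1909 CE.

1909 CE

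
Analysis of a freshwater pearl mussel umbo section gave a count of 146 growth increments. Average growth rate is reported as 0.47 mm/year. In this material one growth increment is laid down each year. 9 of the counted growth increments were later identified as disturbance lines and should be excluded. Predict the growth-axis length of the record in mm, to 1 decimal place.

64.4 mm

Adjusted count: 146 − 9 = 137 growth increments.
Length ≈ 0.47 × 137 = 64.4 mm.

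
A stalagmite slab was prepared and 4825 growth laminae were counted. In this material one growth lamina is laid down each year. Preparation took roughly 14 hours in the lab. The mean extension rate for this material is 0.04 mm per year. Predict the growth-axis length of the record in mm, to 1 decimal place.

193.0 mm

The record spans 4825 years at 0.04 mm per year.
Predicted length = 0.04 mm/year × 4825 years = 193.0 mm.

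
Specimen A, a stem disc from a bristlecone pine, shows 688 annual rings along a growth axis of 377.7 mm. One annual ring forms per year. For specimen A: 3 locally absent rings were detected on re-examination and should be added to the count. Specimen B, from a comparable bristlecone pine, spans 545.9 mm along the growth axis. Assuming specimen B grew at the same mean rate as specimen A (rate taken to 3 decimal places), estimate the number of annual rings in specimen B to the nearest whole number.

998 annual rings

Specimen A: after corrections the count is 688 + 3 = 691 annual rings.
A: Mean rate = 377.7 mm / 691 years ≈ 0.547 mm per year.
For B, 545.9 / 0.547 = 997.99 years ≈ 998 annual rings.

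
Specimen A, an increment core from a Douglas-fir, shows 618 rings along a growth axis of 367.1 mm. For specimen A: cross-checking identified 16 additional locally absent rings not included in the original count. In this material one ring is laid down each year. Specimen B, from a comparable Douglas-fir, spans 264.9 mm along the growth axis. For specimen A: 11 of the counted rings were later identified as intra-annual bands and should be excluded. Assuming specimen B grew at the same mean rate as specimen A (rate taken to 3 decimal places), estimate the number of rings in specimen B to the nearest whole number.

Specimen A: adjusted count: 618 − 11 + 16 = 623 rings.
A: Mean rate = 367.1 mm / 623 years ≈ 0.589 mm per year.
B spans 264.9 / 0.589 = 449.75 years ≈ 450 rings.

450 rings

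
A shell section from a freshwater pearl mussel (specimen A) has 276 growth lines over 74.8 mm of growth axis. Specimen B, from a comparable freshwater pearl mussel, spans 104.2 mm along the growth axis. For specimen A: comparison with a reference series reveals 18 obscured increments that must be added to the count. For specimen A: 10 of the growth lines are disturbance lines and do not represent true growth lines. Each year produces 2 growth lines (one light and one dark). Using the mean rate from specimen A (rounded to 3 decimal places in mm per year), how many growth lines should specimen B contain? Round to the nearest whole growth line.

Specimen A: correcting the raw count gives 276 − 10 + 18 = 284 true growth lines.
Specimen A: dividing by 2 growth lines per year: 284 / 2 = 142 years.
A: Mean rate = 74.8 mm / 142 years ≈ 0.527 mm/year.
Specimen B: 104.2 mm / 0.527 mm per year = 197.72 years; at 2 growth lines per year that is 197.72 × 2 ≈ 395 growth lines.

395 growth lines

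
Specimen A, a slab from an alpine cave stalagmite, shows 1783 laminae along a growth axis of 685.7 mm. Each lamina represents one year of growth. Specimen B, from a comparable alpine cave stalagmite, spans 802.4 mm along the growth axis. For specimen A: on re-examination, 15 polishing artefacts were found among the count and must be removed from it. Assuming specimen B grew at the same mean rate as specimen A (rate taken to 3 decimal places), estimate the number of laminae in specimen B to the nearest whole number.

2068 laminae

Specimen A: true lamina count = 1783 − 15 = 1768.
A: 685.7 mm over 1768 years gives 685.7 / 1768 ≈ 0.388 mm per year.
B spans 802.4 / 0.388 = 2068.04 years ≈ 2068 laminae.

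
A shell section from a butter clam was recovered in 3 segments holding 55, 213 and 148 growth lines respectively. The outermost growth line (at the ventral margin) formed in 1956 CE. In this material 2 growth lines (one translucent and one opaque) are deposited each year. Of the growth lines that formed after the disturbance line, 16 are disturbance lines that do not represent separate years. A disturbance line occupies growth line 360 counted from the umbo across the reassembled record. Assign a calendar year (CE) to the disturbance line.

1936 CE

Total growth lines = 55 + 213 + 148 = 416.
Between growth line 360 and the ventral margin there are 416 − 360 = 56 growth lines.
Excluding 16 false growth lines: 56 − 16 = 40.
Dividing by 2 growth lines per year: 40 / 2 = 20 years.
Counting back 20 years from 1956 CE places the disturbance line in 1956 − 20 = 1936 CE.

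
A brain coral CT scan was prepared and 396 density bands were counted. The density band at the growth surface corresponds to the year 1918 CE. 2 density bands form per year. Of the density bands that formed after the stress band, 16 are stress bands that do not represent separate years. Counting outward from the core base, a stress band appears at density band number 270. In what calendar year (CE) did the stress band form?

396 − 270 = 126 density bands lie beyond the stress band toward the growth surface.
Excluding 16 false density bands: 126 − 16 = 110.
110 density bands at 2 per year is 110 / 2 = 55 years.
Counting back 55 years from 1918 CE places the stress band in 1918 − 55 = 1863 CE.

1863 CE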